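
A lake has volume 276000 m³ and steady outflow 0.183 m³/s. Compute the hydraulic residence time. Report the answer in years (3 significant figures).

0.0478 yr

Q = 0.183 m³/s × 3.156e+07 s/yr = 5.775e+06 m³/yr.
Hydraulic residence time τ = V/Q = 276000/5.775e+06 = 0.04779 yr.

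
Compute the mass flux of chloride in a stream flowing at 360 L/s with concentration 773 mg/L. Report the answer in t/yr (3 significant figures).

8780 t/yr

360 L/s = 0.36 m³/s.
Mass flux = Q·C = 0.36 m³/s × 773 g/m³ = 278.3 g/s.
= 278.3 g/s × 31.56 = 8782 t/yr.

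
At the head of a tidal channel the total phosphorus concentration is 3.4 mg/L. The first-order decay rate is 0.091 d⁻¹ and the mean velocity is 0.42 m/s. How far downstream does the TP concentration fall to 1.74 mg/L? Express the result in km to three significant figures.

267 km

From C = C₀·e^(−kt), t = ln(C₀/C)/k = ln(3.4/1.74)/0.091 = 0.6699/0.091 = 7.361 d.
Distance = v·t = 0.42 m/s × 6.36e+05 s = 2.671e+05 m = 267.1 km.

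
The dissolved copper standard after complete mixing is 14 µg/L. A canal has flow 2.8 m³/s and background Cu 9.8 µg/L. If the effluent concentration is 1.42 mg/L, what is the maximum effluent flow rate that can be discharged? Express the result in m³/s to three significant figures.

9.8 µg/L = 0.0098 mg/L.
14 µg/L = 0.014 mg/L.
Mass balance at complete mixing: C_std·(Q_w + Q_r) = Q_w·C_e + Q_r·C_b.
Rearranging, Q_w = Q_r·(C_std − C_b)/(C_e − C_std) = 2.8·(0.014 − 0.0098) / (1.42 − 0.014) = 0.008364 m³/s.

0.00836 m³/s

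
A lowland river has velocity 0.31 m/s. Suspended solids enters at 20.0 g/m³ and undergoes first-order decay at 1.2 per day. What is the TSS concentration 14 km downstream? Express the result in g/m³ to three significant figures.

Travel time t = 14 km / 0.31 m/s = 1.4e+04/0.31 = 4.516e+04 s = 0.5227 d.
First-order decay: C = 20.0·exp(−1.2·0.5227) = 20.0·0.5341 = 10.68 g/m³.

10.7 g/m³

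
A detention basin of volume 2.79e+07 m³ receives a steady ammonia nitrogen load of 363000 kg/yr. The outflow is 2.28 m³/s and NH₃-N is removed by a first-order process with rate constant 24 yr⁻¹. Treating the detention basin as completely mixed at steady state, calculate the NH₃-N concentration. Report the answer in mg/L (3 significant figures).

Outflow Q = 2.28 m³/s × 3.156e+07 s/yr = 7.195e+07 m³/yr.
Steady-state CSTR mass balance: W = Q·C + k·V·C, so C = W/(Q + kV).
Q + kV = 7.195e+07 + 24·2.79e+07 = 7.416e+08 m³/yr.
C = 363000/7.416e+08 = 0.0004895 kg/m³ = 0.4895 mg/L.

0.490 mg/L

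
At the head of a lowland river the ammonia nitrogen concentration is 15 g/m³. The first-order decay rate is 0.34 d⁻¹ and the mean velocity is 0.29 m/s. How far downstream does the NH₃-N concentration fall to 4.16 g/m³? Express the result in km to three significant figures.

94.5 km

From C = C₀·e^(−kt), t = ln(C₀/C)/k = ln(15/4.16)/0.34 = 1.283/0.34 = 3.772 d.
Distance = v·t = 0.29 m/s × 3.259e+05 s = 9.452e+04 m = 94.52 km.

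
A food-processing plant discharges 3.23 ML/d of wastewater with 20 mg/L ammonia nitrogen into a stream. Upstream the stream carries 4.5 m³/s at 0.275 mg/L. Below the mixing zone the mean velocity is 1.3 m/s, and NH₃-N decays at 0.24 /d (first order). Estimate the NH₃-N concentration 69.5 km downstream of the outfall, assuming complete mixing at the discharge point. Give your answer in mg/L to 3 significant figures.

3.23 ML/d = 0.03738 m³/s.
After complete mixing, C₀ = (0.03738·20 + 4.5·0.275) / 4.537 = 0.4375 mg/L.
Travel time t = 6.95e+04 m / 1.3 m/s = 5.346e+04 s = 0.6188 d.
C = 0.4375·exp(−0.24·0.6188) = 0.4375·0.862 = 0.3771 mg/L.

0.377 mg/L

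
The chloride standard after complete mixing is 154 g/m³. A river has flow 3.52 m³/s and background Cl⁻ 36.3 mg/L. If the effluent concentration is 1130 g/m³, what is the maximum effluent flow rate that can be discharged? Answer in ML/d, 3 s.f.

36.7 ML/d

Mass balance at complete mixing: C_std·(Q_w + Q_r) = Q_w·C_e + Q_r·C_b.
Rearranging, Q_w = Q_r·(C_std − C_b)/(C_e − C_std) = 3.52·(154 − 36.3) / (1130 − 154) = 0.4245 m³/s.
= 36.68 ML/d.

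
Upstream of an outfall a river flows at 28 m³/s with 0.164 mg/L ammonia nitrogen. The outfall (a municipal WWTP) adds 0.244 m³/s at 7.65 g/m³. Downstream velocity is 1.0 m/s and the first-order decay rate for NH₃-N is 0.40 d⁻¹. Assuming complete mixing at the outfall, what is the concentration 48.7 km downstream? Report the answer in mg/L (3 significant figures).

After complete mixing, C₀ = (0.244·7.65 + 28·0.164) / 28.24 = 0.2287 mg/L.
Travel time t = 4.87e+04 m / 1.0 m/s = 4.87e+04 s = 0.5637 d.
C = 0.2287·exp(−0.40·0.5637) = 0.2287·0.7981 = 0.1825 mg/L.

0.183 mg/L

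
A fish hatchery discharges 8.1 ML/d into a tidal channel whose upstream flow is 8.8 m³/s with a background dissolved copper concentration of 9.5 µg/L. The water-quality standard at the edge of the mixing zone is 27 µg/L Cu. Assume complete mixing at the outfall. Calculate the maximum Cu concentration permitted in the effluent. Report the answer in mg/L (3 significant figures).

1.67 mg/L

8.1 ML/d = 0.09375 m³/s.
9.5 µg/L = 0.0095 mg/L.
27 µg/L = 0.027 mg/L.
Mass balance: 0.027·8.894 = 0.09375·Cₑ + 8.8·0.0095.
Cₑ = (0.2401 − 0.0836) / 0.09375 = 1.67 mg/L.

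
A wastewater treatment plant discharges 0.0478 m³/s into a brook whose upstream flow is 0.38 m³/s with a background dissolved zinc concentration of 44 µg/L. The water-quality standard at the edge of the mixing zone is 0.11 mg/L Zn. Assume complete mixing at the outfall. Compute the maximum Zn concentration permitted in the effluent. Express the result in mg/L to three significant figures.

44 µg/L = 0.044 mg/L.
Mass balance: 0.11·0.4278 = 0.0478·Cₑ + 0.38·0.044.
Cₑ = (0.04706 − 0.01672) / 0.0478 = 0.6347 mg/L.

0.635 mg/L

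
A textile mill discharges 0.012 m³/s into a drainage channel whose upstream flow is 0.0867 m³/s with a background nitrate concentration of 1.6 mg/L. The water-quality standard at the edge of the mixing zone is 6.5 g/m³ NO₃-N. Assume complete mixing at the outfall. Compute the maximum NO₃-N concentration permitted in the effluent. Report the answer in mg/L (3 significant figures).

Mass balance: 6.5·0.0987 = 0.012·Cₑ + 0.0867·1.6.
Cₑ = (0.6415 − 0.1387) / 0.012 = 41.9 mg/L.

41.9 mg/L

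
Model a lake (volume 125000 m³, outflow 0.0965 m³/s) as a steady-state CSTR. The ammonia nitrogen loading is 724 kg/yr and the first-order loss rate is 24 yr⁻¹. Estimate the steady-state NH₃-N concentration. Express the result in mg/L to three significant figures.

Outflow Q = 0.0965 m³/s × 3.156e+07 s/yr = 3.045e+06 m³/yr.
Steady-state CSTR mass balance: W = Q·C + k·V·C, so C = W/(Q + kV).
Q + kV = 3.045e+06 + 24·125000 = 6.045e+06 m³/yr.
C = 724/6.045e+06 = 0.0001198 kg/m³ = 0.1198 mg/L.

0.120 mg/L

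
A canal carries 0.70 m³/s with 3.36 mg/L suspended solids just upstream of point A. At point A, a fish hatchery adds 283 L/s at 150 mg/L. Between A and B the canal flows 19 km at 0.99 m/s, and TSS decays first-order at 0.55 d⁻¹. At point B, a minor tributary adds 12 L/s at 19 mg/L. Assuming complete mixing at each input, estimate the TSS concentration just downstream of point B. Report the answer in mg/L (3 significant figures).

283 L/s = 0.283 m³/s.
After input A: C = (0.7·3.36 + 0.283·150) / 0.983 = 45.58 mg/L.
Over the 19 km reach to input B (t = 1.919e+04 s = 0.2221 d), decay gives C = 45.58·exp(−0.55·0.2221) = 40.34 mg/L.
12 L/s = 0.012 m³/s.
After input B: C = (0.983·40.34 + 0.012·19) / 0.995 = 40.08 mg/L.

40.1 mg/L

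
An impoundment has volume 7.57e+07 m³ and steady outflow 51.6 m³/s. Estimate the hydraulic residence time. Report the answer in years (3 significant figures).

Q = 51.6 m³/s × 3.156e+07 s/yr = 1.628e+09 m³/yr.
Hydraulic residence time τ = V/Q = 7.57e+07/1.628e+09 = 0.04649 yr.

0.0465 yr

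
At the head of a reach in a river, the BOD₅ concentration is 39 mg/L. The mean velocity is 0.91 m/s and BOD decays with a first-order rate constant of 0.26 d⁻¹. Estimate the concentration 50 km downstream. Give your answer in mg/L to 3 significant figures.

Travel time t = 50 km / 0.91 m/s = 5e+04/0.91 = 5.495e+04 s = 0.6359 d.
First-order decay: C = 39·exp(−0.26·0.6359) = 39·0.8476 = 33.06 mg/L.

33.1 mg/L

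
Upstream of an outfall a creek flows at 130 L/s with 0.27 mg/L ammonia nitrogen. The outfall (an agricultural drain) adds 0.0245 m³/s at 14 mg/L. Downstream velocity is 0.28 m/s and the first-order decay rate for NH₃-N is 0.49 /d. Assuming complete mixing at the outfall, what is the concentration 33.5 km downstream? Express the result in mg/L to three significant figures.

1.24 mg/L

130 L/s = 0.13 m³/s.
After complete mixing, C₀ = (0.0245·14 + 0.13·0.27) / 0.1545 = 2.447 mg/L.
Travel time t = 3.35e+04 m / 0.28 m/s = 1.196e+05 s = 1.385 d.
C = 2.447·exp(−0.49·1.385) = 2.447·0.5074 = 1.242 mg/L.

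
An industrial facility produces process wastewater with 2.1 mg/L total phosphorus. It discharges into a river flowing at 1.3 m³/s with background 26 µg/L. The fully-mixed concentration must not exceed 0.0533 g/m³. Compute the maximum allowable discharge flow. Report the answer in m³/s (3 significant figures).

0.0173 m³/s

26 µg/L = 0.026 mg/L.
Mass balance at complete mixing: C_std·(Q_w + Q_r) = Q_w·C_e + Q_r·C_b.
Rearranging, Q_w = Q_r·(C_std − C_b)/(C_e − C_std) = 1.3·(0.0533 − 0.026) / (2.1 − 0.0533) = 0.01734 m³/s.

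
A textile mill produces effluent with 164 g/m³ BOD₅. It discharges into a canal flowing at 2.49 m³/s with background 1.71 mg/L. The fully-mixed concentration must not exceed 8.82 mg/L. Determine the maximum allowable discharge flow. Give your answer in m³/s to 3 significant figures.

Mass balance at complete mixing: C_std·(Q_w + Q_r) = Q_w·C_e + Q_r·C_b.
Rearranging, Q_w = Q_r·(C_std − C_b)/(C_e − C_std) = 2.49·(8.82 − 1.71) / (164 − 8.82) = 0.1141 m³/s.

0.114 m³/s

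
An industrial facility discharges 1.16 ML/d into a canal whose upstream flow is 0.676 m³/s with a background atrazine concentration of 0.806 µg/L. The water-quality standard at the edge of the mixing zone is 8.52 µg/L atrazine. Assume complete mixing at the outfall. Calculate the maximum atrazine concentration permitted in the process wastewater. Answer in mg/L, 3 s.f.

1.16 ML/d = 0.01343 m³/s.
0.806 µg/L = 0.000806 mg/L.
8.52 µg/L = 0.00852 mg/L.
Mass balance: 0.00852·0.6894 = 0.01343·Cₑ + 0.676·0.000806.
Cₑ = (0.005874 − 0.0005449) / 0.01343 = 0.3969 mg/L.

0.397 mg/L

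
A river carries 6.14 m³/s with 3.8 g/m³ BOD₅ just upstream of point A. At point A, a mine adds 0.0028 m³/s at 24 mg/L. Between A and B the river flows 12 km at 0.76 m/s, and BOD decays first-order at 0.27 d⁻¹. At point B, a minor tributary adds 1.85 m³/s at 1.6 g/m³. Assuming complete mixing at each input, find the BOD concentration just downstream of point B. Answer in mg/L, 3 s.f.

3.16 mg/L

After input A: C = (6.14·3.8 + 0.0028·24) / 6.143 = 3.809 mg/L.
Over the 12 km reach to input B (t = 1.579e+04 s = 0.1827 d), decay gives C = 3.809·exp(−0.27·0.1827) = 3.626 mg/L.
After input B: C = (6.143·3.626 + 1.85·1.6) / 7.993 = 3.157 mg/L.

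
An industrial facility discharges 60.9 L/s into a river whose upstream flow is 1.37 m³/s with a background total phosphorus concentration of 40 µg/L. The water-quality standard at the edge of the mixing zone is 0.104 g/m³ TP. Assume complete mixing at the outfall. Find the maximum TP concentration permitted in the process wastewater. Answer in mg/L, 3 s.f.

60.9 L/s = 0.0609 m³/s.
40 µg/L = 0.04 mg/L.
Mass balance: 0.104·1.431 = 0.0609·Cₑ + 1.37·0.04.
Cₑ = (0.1488 − 0.0548) / 0.0609 = 1.544 mg/L.

1.54 mg/L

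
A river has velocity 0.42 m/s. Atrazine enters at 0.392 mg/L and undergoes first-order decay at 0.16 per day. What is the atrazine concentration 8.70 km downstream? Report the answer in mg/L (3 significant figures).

0.377 mg/L

Travel time t = 8.70 km / 0.42 m/s = 8700/0.42 = 2.071e+04 s = 0.2397 d.
First-order decay: C = 0.392·exp(−0.16·0.2397) = 0.392·0.9624 = 0.3772 mg/L.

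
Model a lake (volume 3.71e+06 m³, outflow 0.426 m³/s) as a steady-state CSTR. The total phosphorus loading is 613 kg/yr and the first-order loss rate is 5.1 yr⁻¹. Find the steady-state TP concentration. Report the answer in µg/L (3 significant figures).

Outflow Q = 0.426 m³/s × 3.156e+07 s/yr = 1.344e+07 m³/yr.
Steady-state CSTR mass balance: W = Q·C + k·V·C, so C = W/(Q + kV).
Q + kV = 1.344e+07 + 5.1·3.71e+06 = 3.236e+07 m³/yr.
C = 613/3.236e+07 = 1.894e-05 kg/m³ = 0.01894 mg/L = 18.94 µg/L.

18.9 µg/L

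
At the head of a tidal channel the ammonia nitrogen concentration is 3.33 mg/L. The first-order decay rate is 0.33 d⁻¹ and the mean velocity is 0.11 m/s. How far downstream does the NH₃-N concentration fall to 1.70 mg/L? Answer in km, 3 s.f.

19.4 km

From C = C₀·e^(−kt), t = ln(C₀/C)/k = ln(3.33/1.70)/0.33 = 0.6723/0.33 = 2.037 d.
Distance = v·t = 0.11 m/s × 1.76e+05 s = 1.936e+04 m = 19.36 km.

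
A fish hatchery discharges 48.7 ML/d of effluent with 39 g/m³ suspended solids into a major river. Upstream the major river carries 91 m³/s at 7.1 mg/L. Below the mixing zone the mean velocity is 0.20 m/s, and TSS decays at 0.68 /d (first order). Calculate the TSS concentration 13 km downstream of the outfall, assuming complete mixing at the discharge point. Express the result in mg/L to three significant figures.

48.7 ML/d = 0.5637 m³/s.
After complete mixing, C₀ = (0.5637·39 + 91·7.1) / 91.56 = 7.296 mg/L.
Travel time t = 1.3e+04 m / 0.20 m/s = 6.5e+04 s = 0.7523 d.
C = 7.296·exp(−0.68·0.7523) = 7.296·0.5996 = 4.375 mg/L.

4.37 mg/L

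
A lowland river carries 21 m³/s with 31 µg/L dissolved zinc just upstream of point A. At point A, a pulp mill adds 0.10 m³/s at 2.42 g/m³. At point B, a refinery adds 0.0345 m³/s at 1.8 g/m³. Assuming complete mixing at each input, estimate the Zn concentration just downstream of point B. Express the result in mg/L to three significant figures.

31 µg/L = 0.031 mg/L.
After input A: C = (21·0.031 + 0.1·2.42) / 21.1 = 0.04232 mg/L.
After input B: C = (21.1·0.04232 + 0.0345·1.8) / 21.13 = 0.04519 mg/L.

0.0452 mg/L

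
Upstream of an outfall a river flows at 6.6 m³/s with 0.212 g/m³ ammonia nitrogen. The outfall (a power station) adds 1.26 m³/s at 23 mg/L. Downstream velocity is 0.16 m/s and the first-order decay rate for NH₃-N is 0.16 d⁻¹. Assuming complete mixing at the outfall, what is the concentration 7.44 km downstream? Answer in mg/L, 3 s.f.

3.55 mg/L

After complete mixing, C₀ = (1.26·23 + 6.6·0.212) / 7.86 = 3.865 mg/L.
Travel time t = 7440 m / 0.16 m/s = 4.65e+04 s = 0.5382 d.
C = 3.865·exp(−0.16·0.5382) = 3.865·0.9175 = 3.546 mg/L.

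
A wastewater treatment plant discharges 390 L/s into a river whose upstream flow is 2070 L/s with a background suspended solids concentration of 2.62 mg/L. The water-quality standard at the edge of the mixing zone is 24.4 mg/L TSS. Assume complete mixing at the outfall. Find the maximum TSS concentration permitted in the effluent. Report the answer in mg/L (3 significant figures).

140 mg/L

390 L/s = 0.39 m³/s.
2070 L/s = 2.07 m³/s.
Mass balance: 24.4·2.46 = 0.39·Cₑ + 2.07·2.62.
Cₑ = (60.02 − 5.423) / 0.39 = 140 mg/L.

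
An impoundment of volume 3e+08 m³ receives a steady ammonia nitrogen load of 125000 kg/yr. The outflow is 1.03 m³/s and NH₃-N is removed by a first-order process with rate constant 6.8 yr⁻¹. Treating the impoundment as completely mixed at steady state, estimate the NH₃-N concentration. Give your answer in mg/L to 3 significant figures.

0.0603 mg/L

Outflow Q = 1.03 m³/s × 3.156e+07 s/yr = 3.25e+07 m³/yr.
Steady-state CSTR mass balance: W = Q·C + k·V·C, so C = W/(Q + kV).
Q + kV = 3.25e+07 + 6.8·3e+08 = 2.073e+09 m³/yr.
C = 125000/2.073e+09 = 6.031e-05 kg/m³ = 0.06031 mg/L.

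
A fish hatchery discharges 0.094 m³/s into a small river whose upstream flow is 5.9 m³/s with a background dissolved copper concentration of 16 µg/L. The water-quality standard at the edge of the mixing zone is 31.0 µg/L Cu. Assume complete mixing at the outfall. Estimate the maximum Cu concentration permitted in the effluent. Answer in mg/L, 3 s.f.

0.972 mg/L

16 µg/L = 0.016 mg/L.
31.0 µg/L = 0.031 mg/L.
Mass balance: 0.031·5.994 = 0.094·Cₑ + 5.9·0.016.
Cₑ = (0.1858 − 0.0944) / 0.094 = 0.9725 mg/L.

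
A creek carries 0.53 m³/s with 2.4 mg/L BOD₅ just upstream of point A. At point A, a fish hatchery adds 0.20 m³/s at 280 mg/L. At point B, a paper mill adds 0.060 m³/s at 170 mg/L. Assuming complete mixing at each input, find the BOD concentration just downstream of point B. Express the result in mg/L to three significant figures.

85.4 mg/L

After input A: C = (0.53·2.4 + 0.2·280) / 0.73 = 78.45 mg/L.
After input B: C = (0.73·78.45 + 0.06·170) / 0.79 = 85.41 mg/L.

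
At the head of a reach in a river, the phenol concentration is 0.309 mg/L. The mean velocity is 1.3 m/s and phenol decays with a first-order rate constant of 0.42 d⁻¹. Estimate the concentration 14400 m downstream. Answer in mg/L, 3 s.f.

Travel time t = 14400 m / 1.3 m/s = 1.44e+04/1.3 = 1.108e+04 s = 0.1282 d.
First-order decay: C = 0.309·exp(−0.42·0.1282) = 0.309·0.9476 = 0.2928 mg/L.

0.293 mg/L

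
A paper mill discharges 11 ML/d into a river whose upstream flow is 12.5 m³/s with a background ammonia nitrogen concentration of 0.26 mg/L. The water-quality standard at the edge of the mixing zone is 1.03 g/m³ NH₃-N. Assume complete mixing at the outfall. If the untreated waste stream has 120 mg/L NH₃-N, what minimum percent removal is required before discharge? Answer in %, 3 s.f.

36.1 %

11 ML/d = 0.1273 m³/s.
Mass balance: 1.03·12.63 = 0.1273·Cₑ + 12.5·0.26.
Cₑ = (13.01 − 3.25) / 0.1273 = 76.63 mg/L.
Required removal = 1 − 76.63/120 = 36.14 %.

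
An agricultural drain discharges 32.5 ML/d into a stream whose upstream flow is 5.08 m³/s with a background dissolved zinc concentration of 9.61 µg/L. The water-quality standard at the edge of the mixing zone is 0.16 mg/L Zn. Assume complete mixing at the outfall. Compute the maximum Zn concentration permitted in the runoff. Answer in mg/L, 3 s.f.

2.19 mg/L

32.5 ML/d = 0.3762 m³/s.
9.61 µg/L = 0.00961 mg/L.
Mass balance: 0.16·5.456 = 0.3762·Cₑ + 5.08·0.00961.
Cₑ = (0.873 − 0.04882) / 0.3762 = 2.191 mg/L.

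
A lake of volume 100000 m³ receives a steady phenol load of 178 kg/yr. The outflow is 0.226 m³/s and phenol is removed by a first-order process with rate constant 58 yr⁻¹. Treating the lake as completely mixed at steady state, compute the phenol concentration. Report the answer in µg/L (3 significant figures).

Outflow Q = 0.226 m³/s × 3.156e+07 s/yr = 7.132e+06 m³/yr.
Steady-state CSTR mass balance: W = Q·C + k·V·C, so C = W/(Q + kV).
Q + kV = 7.132e+06 + 58·100000 = 1.293e+07 m³/yr.
C = 178/1.293e+07 = 1.376e-05 kg/m³ = 0.01376 mg/L = 13.76 µg/L.

13.8 µg/L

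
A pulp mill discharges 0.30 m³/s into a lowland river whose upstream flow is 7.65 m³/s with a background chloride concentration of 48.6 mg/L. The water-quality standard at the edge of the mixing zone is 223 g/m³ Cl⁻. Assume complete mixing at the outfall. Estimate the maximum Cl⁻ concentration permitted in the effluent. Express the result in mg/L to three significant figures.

Mass balance: 223·7.95 = 0.3·Cₑ + 7.65·48.6.
Cₑ = (1773 − 371.8) / 0.3 = 4670 mg/L.

4670 mg/L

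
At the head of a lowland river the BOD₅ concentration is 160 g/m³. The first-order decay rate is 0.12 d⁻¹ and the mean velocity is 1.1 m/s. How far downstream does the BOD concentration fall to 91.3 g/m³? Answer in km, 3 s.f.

From C = C₀·e^(−kt), t = ln(C₀/C)/k = ln(160/91.3)/0.12 = 0.561/0.12 = 4.675 d.
Distance = v·t = 1.1 m/s × 4.039e+05 s = 4.443e+05 m = 444.3 km.

444 km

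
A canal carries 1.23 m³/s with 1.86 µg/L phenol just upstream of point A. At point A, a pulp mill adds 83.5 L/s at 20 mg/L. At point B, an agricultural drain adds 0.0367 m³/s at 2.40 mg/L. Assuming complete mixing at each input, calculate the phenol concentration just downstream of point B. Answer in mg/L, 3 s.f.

1.86 µg/L = 0.00186 mg/L.
83.5 L/s = 0.0835 m³/s.
After input A: C = (1.23·0.00186 + 0.0835·20) / 1.313 = 1.273 mg/L.
After input B: C = (1.313·1.273 + 0.0367·2.4) / 1.35 = 1.304 mg/L.

1.30 mg/L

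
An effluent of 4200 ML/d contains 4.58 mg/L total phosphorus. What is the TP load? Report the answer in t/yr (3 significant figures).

7030 t/yr

4200 ML/d = 48.61 m³/s.
Mass flux = Q·C = 48.61 m³/s × 4.58 g/m³ = 222.6 g/s.
= 222.6 g/s × 31.56 = 7026 t/yr.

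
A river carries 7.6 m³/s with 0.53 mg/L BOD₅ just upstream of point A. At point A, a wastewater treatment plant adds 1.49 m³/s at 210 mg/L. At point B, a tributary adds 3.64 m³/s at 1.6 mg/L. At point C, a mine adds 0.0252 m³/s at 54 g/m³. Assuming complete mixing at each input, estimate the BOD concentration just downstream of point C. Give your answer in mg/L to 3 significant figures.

25.4 mg/L

After input A: C = (7.6·0.53 + 1.49·210) / 9.09 = 34.87 mg/L.
After input B: C = (9.09·34.87 + 3.64·1.6) / 12.73 = 25.35 mg/L.
After input C: C = (12.73·25.35 + 0.0252·54) / 12.76 = 25.41 mg/L.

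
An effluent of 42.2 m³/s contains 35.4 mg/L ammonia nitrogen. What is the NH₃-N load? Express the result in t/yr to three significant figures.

47100 t/yr

Mass flux = Q·C = 42.2 m³/s × 35.4 g/m³ = 1494 g/s.
= 1494 g/s × 31.56 = 4.714e+04 t/yr.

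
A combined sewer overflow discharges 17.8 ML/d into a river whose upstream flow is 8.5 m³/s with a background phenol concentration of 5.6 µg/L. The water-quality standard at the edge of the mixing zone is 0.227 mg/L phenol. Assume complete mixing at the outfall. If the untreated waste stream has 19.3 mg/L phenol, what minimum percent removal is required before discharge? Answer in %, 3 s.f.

51.5 %

17.8 ML/d = 0.206 m³/s.
5.6 µg/L = 0.0056 mg/L.
Mass balance: 0.227·8.706 = 0.206·Cₑ + 8.5·0.0056.
Cₑ = (1.976 − 0.0476) / 0.206 = 9.362 mg/L.
Required removal = 1 − 9.362/19.3 = 51.49 %.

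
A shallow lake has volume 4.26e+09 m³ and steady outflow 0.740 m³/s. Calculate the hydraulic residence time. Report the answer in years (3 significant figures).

Q = 0.740 m³/s × 3.156e+07 s/yr = 2.335e+07 m³/yr.
Hydraulic residence time τ = V/Q = 4.26e+09/2.335e+07 = 182.4 yr.

182 yr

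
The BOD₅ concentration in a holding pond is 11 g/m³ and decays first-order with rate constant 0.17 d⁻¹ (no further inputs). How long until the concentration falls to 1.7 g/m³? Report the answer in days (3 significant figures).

11.0 d

t = ln(C₀/C)/k = ln(11/1.7)/0.17 = 1.867/0.17 = 10.98 d.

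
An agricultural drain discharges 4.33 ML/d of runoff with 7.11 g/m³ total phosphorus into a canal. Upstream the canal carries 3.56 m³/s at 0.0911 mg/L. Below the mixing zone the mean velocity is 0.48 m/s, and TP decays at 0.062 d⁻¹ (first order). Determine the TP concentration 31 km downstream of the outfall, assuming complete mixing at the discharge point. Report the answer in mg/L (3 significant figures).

4.33 ML/d = 0.05012 m³/s.
After complete mixing, C₀ = (0.05012·7.11 + 3.56·0.0911) / 3.61 = 0.1885 mg/L.
Travel time t = 3.1e+04 m / 0.48 m/s = 6.458e+04 s = 0.7475 d.
C = 0.1885·exp(−0.062·0.7475) = 0.1885·0.9547 = 0.18 mg/L.

0.180 mg/L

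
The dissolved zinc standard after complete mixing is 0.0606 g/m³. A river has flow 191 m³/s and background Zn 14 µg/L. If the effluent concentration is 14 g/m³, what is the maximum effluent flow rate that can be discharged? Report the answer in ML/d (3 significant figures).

14 µg/L = 0.014 mg/L.
Mass balance at complete mixing: C_std·(Q_w + Q_r) = Q_w·C_e + Q_r·C_b.
Rearranging, Q_w = Q_r·(C_std − C_b)/(C_e − C_std) = 191·(0.0606 − 0.014) / (14 − 0.0606) = 0.6385 m³/s.
= 55.17 ML/d.

55.2 ML/d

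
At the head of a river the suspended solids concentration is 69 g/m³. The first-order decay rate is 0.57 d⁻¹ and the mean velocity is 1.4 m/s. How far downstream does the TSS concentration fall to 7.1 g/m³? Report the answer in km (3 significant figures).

483 km

From C = C₀·e^(−kt), t = ln(C₀/C)/k = ln(69/7.1)/0.57 = 2.274/0.57 = 3.989 d.
Distance = v·t = 1.4 m/s × 3.447e+05 s = 4.826e+05 m = 482.6 km.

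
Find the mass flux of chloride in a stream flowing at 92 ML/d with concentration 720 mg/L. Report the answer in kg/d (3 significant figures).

92 ML/d = 1.065 m³/s.
Mass flux = Q·C = 1.065 m³/s × 720 g/m³ = 766.7 g/s.
= 766.7 g/s × 86.4 = 6.624e+04 kg/d.

66200 kg/d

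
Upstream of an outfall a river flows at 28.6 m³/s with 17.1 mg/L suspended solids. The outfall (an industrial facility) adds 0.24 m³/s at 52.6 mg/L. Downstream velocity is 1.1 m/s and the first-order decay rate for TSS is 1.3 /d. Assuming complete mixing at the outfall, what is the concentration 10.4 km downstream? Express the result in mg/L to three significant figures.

After complete mixing, C₀ = (0.24·52.6 + 28.6·17.1) / 28.84 = 17.4 mg/L.
Travel time t = 1.04e+04 m / 1.1 m/s = 9455 s = 0.1094 d.
C = 17.4·exp(−1.3·0.1094) = 17.4·0.8674 = 15.09 mg/L.

15.1 mg/L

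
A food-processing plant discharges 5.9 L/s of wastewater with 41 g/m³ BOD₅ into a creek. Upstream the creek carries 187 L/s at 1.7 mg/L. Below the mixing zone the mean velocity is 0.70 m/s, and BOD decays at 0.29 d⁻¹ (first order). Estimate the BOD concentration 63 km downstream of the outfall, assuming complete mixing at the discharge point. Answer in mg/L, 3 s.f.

5.9 L/s = 0.0059 m³/s.
187 L/s = 0.187 m³/s.
After complete mixing, C₀ = (0.0059·41 + 0.187·1.7) / 0.1929 = 2.902 mg/L.
Travel time t = 6.3e+04 m / 0.70 m/s = 9e+04 s = 1.042 d.
C = 2.902·exp(−0.29·1.042) = 2.902·0.7393 = 2.145 mg/L.

2.15 mg/L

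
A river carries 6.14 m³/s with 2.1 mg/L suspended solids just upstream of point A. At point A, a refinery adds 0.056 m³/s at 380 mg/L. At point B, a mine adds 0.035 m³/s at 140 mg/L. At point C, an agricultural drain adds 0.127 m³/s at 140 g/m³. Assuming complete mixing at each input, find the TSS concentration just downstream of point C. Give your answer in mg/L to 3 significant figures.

After input A: C = (6.14·2.1 + 0.056·380) / 6.196 = 5.515 mg/L.
After input B: C = (6.196·5.515 + 0.035·140) / 6.231 = 6.271 mg/L.
After input C: C = (6.231·6.271 + 0.127·140) / 6.358 = 8.942 mg/L.

8.94 mg/L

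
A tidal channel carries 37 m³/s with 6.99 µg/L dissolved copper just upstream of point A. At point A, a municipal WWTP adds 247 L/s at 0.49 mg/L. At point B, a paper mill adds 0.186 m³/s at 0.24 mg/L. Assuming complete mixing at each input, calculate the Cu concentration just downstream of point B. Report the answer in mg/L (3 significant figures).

0.0113 mg/L

6.99 µg/L = 0.00699 mg/L.
247 L/s = 0.247 m³/s.
After input A: C = (37·0.00699 + 0.247·0.49) / 37.25 = 0.01019 mg/L.
After input B: C = (37.25·0.01019 + 0.186·0.24) / 37.43 = 0.01133 mg/L.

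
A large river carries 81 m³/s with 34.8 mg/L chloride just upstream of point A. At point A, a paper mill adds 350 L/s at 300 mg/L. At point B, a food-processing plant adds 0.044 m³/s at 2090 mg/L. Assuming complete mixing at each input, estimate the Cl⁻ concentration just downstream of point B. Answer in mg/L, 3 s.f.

350 L/s = 0.35 m³/s.
After input A: C = (81·34.8 + 0.35·300) / 81.35 = 35.94 mg/L.
After input B: C = (81.35·35.94 + 0.044·2090) / 81.39 = 37.05 mg/L.

37.1 mg/L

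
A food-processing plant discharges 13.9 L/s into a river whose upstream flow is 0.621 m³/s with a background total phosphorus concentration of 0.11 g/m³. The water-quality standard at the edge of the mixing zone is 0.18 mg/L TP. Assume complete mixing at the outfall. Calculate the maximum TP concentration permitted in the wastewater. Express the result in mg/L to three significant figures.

13.9 L/s = 0.0139 m³/s.
Mass balance: 0.18·0.6349 = 0.0139·Cₑ + 0.621·0.11.
Cₑ = (0.1143 − 0.06831) / 0.0139 = 3.307 mg/L.

3.31 mg/L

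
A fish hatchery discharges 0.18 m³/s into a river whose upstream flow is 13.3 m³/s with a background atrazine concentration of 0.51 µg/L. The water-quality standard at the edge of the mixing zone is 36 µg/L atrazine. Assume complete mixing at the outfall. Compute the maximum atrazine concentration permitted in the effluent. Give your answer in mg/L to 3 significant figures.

0.51 µg/L = 0.00051 mg/L.
36 µg/L = 0.036 mg/L.
Mass balance: 0.036·13.48 = 0.18·Cₑ + 13.3·0.00051.
Cₑ = (0.4853 − 0.006783) / 0.18 = 2.658 mg/L.

2.66 mg/L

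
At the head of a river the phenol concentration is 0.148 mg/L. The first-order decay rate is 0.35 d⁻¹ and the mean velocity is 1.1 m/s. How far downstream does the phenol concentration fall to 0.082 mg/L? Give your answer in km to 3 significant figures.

From C = C₀·e^(−kt), t = ln(C₀/C)/k = ln(0.148/0.082)/0.35 = 0.5905/0.35 = 1.687 d.
Distance = v·t = 1.1 m/s × 1.458e+05 s = 1.603e+05 m = 160.3 km.

160 km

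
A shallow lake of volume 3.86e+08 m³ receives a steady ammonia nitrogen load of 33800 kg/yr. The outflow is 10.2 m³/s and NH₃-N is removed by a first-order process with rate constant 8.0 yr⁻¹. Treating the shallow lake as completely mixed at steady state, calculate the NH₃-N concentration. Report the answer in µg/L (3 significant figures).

9.91 µg/L

Outflow Q = 10.2 m³/s × 3.156e+07 s/yr = 3.219e+08 m³/yr.
Steady-state CSTR mass balance: W = Q·C + k·V·C, so C = W/(Q + kV).
Q + kV = 3.219e+08 + 8.0·3.86e+08 = 3.41e+09 m³/yr.
C = 33800/3.41e+09 = 9.912e-06 kg/m³ = 0.009912 mg/L = 9.912 µg/L.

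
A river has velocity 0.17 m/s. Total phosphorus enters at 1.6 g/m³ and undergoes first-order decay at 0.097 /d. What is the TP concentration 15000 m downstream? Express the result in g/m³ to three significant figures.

Travel time t = 15000 m / 0.17 m/s = 1.5e+04/0.17 = 8.824e+04 s = 1.021 d.
First-order decay: C = 1.6·exp(−0.097·1.021) = 1.6·0.9057 = 1.449 g/m³.

1.45 g/m³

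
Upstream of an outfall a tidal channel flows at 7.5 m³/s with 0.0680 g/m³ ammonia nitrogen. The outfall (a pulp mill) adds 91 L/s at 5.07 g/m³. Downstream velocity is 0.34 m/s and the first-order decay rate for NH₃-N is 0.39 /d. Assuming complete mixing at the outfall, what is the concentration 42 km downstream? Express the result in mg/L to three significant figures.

0.0733 mg/L

91 L/s = 0.091 m³/s.
After complete mixing, C₀ = (0.091·5.07 + 7.5·0.068) / 7.591 = 0.128 mg/L.
Travel time t = 4.2e+04 m / 0.34 m/s = 1.235e+05 s = 1.43 d.
C = 0.128·exp(−0.39·1.43) = 0.128·0.5726 = 0.07327 mg/L.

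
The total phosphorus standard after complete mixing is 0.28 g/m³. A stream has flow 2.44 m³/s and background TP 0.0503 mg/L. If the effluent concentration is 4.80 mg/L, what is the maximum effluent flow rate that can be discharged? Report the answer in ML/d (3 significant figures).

Mass balance at complete mixing: C_std·(Q_w + Q_r) = Q_w·C_e + Q_r·C_b.
Rearranging, Q_w = Q_r·(C_std − C_b)/(C_e − C_std) = 2.44·(0.28 − 0.0503) / (4.8 − 0.28) = 0.124 m³/s.
= 10.71 ML/d.

10.7 ML/d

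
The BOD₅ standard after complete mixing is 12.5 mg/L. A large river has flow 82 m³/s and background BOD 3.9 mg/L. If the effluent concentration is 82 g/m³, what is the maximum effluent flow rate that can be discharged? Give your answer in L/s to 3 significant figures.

Mass balance at complete mixing: C_std·(Q_w + Q_r) = Q_w·C_e + Q_r·C_b.
Rearranging, Q_w = Q_r·(C_std − C_b)/(C_e − C_std) = 82·(12.5 − 3.9) / (82 − 12.5) = 10.15 m³/s.
= 1.015e+04 L/s.

10100 L/s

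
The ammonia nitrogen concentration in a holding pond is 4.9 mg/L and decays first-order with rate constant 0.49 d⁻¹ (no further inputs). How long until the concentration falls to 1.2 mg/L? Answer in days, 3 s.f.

2.87 d

t = ln(C₀/C)/k = ln(4.9/1.2)/0.49 = 1.407/0.49 = 2.871 d.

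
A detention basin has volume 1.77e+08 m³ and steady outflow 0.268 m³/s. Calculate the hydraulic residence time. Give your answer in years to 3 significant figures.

Q = 0.268 m³/s × 3.156e+07 s/yr = 8.457e+06 m³/yr.
Hydraulic residence time τ = V/Q = 1.77e+08/8.457e+06 = 20.93 yr.

20.9 yr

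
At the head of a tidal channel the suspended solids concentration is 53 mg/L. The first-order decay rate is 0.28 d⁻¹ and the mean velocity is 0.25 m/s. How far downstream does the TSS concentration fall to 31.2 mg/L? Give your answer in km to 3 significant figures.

40.9 km

From C = C₀·e^(−kt), t = ln(C₀/C)/k = ln(53/31.2)/0.28 = 0.5299/0.28 = 1.892 d.
Distance = v·t = 0.25 m/s × 1.635e+05 s = 4.088e+04 m = 40.88 km.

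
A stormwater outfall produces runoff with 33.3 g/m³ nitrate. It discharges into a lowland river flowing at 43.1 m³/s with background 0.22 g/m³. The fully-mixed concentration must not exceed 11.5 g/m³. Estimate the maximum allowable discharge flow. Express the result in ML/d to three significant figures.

1930 ML/d

Mass balance at complete mixing: C_std·(Q_w + Q_r) = Q_w·C_e + Q_r·C_b.
Rearranging, Q_w = Q_r·(C_std − C_b)/(C_e − C_std) = 43.1·(11.5 − 0.22) / (33.3 − 11.5) = 22.3 m³/s.
= 1927 ML/d.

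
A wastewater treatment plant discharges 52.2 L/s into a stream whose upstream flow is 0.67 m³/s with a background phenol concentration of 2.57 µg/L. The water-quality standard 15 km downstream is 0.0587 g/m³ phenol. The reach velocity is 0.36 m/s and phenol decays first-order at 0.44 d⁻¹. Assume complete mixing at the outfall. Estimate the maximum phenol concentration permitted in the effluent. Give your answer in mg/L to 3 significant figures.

52.2 L/s = 0.0522 m³/s.
2.57 µg/L = 0.00257 mg/L.
Travel time to the compliance point: t = 1.5e+04/0.36 = 4.167e+04 s = 0.4823 d; decay factor exp(−0.44·0.4823) = 0.8088.
So the concentration just after mixing may be at most 0.0587/0.8088 = 0.07258 mg/L.
Mass balance: 0.07258·0.7222 = 0.0522·Cₑ + 0.67·0.00257.
Cₑ = (0.05241 − 0.001722) / 0.0522 = 0.9711 mg/L.

0.971 mg/L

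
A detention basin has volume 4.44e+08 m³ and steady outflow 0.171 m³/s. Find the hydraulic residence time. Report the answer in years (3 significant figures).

Q = 0.171 m³/s × 3.156e+07 s/yr = 5.396e+06 m³/yr.
Hydraulic residence time τ = V/Q = 4.44e+08/5.396e+06 = 82.28 yr.

82.3 yr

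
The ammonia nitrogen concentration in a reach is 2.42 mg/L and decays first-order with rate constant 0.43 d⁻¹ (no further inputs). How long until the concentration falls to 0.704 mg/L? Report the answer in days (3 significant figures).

2.87 d

t = ln(C₀/C)/k = ln(2.42/0.704)/0.43 = 1.235/0.43 = 2.871 d.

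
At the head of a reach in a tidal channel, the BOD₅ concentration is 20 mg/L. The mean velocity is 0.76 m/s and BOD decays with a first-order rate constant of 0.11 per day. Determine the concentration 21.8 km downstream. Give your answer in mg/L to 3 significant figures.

Travel time t = 21.8 km / 0.76 m/s = 2.18e+04/0.76 = 2.868e+04 s = 0.332 d.
First-order decay: C = 20·exp(−0.11·0.332) = 20·0.9641 = 19.28 mg/L.

19.3 mg/L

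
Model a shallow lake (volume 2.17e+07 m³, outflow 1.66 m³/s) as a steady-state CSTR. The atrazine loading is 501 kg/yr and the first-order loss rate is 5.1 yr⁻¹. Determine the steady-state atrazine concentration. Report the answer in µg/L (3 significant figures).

3.07 µg/L

Outflow Q = 1.66 m³/s × 3.156e+07 s/yr = 5.239e+07 m³/yr.
Steady-state CSTR mass balance: W = Q·C + k·V·C, so C = W/(Q + kV).
Q + kV = 5.239e+07 + 5.1·2.17e+07 = 1.631e+08 m³/yr.
C = 501/1.631e+08 = 3.073e-06 kg/m³ = 0.003073 mg/L = 3.073 µg/L.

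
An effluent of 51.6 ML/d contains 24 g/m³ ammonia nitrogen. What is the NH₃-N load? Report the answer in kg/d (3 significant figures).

1240 kg/d

51.6 ML/d = 0.5972 m³/s.
Mass flux = Q·C = 0.5972 m³/s × 24 g/m³ = 14.33 g/s.
= 14.33 g/s × 86.4 = 1238 kg/d.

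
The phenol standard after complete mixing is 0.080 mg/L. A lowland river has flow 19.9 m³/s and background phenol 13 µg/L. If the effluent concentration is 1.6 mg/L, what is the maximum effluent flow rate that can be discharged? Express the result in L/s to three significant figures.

877 L/s

13 µg/L = 0.013 mg/L.
Mass balance at complete mixing: C_std·(Q_w + Q_r) = Q_w·C_e + Q_r·C_b.
Rearranging, Q_w = Q_r·(C_std − C_b)/(C_e − C_std) = 19.9·(0.08 − 0.013) / (1.6 − 0.08) = 0.8772 m³/s.
= 877.2 L/s.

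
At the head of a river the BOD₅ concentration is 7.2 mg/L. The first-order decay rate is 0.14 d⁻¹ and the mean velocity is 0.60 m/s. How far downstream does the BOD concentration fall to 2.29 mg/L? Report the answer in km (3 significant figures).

From C = C₀·e^(−kt), t = ln(C₀/C)/k = ln(7.2/2.29)/0.14 = 1.146/0.14 = 8.182 d.
Distance = v·t = 0.60 m/s × 7.07e+05 s = 4.242e+05 m = 424.2 km.

424 km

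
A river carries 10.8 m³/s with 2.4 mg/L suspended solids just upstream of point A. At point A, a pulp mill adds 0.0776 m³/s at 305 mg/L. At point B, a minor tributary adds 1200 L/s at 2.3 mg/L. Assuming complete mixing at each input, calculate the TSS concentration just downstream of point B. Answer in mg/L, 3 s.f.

After input A: C = (10.8·2.4 + 0.0776·305) / 10.88 = 4.559 mg/L.
1200 L/s = 1.2 m³/s.
After input B: C = (10.88·4.559 + 1.2·2.3) / 12.08 = 4.334 mg/L.

4.33 mg/L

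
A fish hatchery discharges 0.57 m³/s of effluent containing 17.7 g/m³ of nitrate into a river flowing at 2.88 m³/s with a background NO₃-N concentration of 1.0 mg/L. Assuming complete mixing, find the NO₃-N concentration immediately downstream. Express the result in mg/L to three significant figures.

3.76 mg/L

Flow-weighted mixing gives C = (0.57·17.7 + 2.88·1) / (0.57 + 2.88) = 12.97/3.45 = 3.759 mg/L.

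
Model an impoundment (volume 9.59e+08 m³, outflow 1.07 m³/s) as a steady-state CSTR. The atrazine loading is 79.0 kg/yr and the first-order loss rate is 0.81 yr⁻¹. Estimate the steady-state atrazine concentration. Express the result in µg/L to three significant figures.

Outflow Q = 1.07 m³/s × 3.156e+07 s/yr = 3.377e+07 m³/yr.
Steady-state CSTR mass balance: W = Q·C + k·V·C, so C = W/(Q + kV).
Q + kV = 3.377e+07 + 0.81·9.59e+08 = 8.106e+08 m³/yr.
C = 79.0/8.106e+08 = 9.746e-08 kg/m³ = 9.746e-05 mg/L = 0.09746 µg/L.

0.0975 µg/L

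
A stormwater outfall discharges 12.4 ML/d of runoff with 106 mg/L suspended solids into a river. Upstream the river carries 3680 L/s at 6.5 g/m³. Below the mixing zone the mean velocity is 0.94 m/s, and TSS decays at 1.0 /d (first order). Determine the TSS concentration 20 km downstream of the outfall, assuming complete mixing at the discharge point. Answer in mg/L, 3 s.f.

8.00 mg/L

12.4 ML/d = 0.1435 m³/s.
3680 L/s = 3.68 m³/s.
After complete mixing, C₀ = (0.1435·106 + 3.68·6.5) / 3.824 = 10.23 mg/L.
Travel time t = 2e+04 m / 0.94 m/s = 2.128e+04 s = 0.2463 d.
C = 10.23·exp(−1.0·0.2463) = 10.23·0.7817 = 8.001 mg/L.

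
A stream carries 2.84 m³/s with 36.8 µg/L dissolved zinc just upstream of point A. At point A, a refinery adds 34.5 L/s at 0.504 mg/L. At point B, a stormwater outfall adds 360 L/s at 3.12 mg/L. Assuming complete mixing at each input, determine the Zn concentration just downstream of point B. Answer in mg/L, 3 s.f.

36.8 µg/L = 0.0368 mg/L.
34.5 L/s = 0.0345 m³/s.
After input A: C = (2.84·0.0368 + 0.0345·0.504) / 2.874 = 0.04241 mg/L.
360 L/s = 0.36 m³/s.
After input B: C = (2.874·0.04241 + 0.36·3.12) / 3.234 = 0.3849 mg/L.

0.385 mg/L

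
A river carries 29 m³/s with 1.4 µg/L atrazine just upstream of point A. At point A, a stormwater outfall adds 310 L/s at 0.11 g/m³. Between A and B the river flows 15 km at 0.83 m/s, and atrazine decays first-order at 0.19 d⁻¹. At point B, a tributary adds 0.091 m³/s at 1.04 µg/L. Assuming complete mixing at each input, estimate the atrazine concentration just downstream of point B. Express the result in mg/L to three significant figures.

1.4 µg/L = 0.0014 mg/L.
310 L/s = 0.31 m³/s.
After input A: C = (29·0.0014 + 0.31·0.11) / 29.31 = 0.002549 mg/L.
Over the 15 km reach to input B (t = 1.807e+04 s = 0.2092 d), decay gives C = 0.002549·exp(−0.19·0.2092) = 0.002449 mg/L.
1.04 µg/L = 0.00104 mg/L.
After input B: C = (29.31·0.002449 + 0.091·0.00104) / 29.4 = 0.002445 mg/L.

0.00244 mg/L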